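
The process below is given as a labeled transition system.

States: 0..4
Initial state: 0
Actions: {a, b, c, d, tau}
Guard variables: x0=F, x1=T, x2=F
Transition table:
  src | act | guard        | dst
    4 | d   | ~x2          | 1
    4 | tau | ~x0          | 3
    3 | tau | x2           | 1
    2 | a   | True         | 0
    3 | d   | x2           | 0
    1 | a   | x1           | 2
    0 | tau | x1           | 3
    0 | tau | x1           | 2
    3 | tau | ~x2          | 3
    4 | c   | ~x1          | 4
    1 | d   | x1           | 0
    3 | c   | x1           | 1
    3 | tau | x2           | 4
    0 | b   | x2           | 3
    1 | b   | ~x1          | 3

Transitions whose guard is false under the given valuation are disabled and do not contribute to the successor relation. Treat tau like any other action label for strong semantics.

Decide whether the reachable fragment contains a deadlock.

Answer: DEADLOCK-FREE

Working:
Reach set: {0,1,2,3}
  0: tau→2  tau→3  [deg 2]
  1: a→2  d→0  [deg 2]
  2: a→0  [deg 1]
  3: c→1  tau→3  [deg 2]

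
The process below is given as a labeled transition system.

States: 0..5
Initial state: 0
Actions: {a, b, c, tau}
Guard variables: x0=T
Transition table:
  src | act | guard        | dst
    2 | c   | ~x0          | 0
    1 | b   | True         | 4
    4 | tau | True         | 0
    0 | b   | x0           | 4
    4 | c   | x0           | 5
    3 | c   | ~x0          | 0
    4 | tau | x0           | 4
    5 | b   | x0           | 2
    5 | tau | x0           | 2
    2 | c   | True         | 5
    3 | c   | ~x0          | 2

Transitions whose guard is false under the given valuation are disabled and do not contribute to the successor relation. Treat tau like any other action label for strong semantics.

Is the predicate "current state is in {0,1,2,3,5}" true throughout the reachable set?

Answer: INVARIANT VIOLATED at state 4

Analysis:
Inv-set: {0,1,2,3,5}
R = {0,2,4,5}
  0: safe
  2: safe
  4: VIOLATES
  5: safe
witness against invariant: b → 4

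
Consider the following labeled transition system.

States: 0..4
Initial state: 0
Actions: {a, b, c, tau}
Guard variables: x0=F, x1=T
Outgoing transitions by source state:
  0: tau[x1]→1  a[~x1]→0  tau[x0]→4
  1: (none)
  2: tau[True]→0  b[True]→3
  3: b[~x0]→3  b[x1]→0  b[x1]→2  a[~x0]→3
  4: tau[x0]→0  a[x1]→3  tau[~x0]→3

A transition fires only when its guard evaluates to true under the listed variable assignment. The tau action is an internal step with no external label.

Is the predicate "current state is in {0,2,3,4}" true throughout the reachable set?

Answer: INVARIANT VIOLATED at state 1

Working:
Allowed set {0,2,3,4}
R = {0,1}
  0: ✓
  1: ✗ unsafe
witness against invariant: tau → 1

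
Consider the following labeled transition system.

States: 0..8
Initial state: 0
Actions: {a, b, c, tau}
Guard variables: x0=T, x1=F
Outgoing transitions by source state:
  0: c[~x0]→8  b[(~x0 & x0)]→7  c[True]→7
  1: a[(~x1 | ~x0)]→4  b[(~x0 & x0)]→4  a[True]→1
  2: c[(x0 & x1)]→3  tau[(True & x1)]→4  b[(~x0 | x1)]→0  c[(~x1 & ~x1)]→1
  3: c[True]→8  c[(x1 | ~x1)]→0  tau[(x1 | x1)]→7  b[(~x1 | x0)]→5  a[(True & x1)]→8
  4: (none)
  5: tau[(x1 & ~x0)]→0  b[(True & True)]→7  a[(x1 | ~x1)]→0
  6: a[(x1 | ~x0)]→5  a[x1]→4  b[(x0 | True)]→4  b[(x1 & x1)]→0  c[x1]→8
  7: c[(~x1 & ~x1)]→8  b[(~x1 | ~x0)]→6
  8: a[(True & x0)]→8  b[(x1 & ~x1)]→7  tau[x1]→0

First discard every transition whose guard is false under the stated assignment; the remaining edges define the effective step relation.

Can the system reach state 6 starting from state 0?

Answer: REACHABLE

Analysis:
Guard filter leaves 13 enabled edge(s).
L0 = {0}
L1 = {7}  now seen {0,7}
L2 = {6,8}  now seen {0,6,7,8}
L3 = {4}  now seen {0,4,6,7,8}
Reach set: {0,4,6,7,8}
witness 6: c·b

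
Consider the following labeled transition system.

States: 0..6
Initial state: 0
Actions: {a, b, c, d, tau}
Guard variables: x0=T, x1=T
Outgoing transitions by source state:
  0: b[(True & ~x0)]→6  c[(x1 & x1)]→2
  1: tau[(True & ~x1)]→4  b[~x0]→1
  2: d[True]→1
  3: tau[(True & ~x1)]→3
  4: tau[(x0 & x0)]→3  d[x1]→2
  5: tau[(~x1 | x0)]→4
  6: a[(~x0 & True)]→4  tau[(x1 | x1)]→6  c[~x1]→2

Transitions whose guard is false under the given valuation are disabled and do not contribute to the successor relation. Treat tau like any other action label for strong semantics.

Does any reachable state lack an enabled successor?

Answer: DEADLOCK at state 1

Analysis:
Reachable = {0,1,2}
  0: c→2  [1 out]
  1: ∅  [STUCK]
  2: d→1  [1 out]
witness 1: c·d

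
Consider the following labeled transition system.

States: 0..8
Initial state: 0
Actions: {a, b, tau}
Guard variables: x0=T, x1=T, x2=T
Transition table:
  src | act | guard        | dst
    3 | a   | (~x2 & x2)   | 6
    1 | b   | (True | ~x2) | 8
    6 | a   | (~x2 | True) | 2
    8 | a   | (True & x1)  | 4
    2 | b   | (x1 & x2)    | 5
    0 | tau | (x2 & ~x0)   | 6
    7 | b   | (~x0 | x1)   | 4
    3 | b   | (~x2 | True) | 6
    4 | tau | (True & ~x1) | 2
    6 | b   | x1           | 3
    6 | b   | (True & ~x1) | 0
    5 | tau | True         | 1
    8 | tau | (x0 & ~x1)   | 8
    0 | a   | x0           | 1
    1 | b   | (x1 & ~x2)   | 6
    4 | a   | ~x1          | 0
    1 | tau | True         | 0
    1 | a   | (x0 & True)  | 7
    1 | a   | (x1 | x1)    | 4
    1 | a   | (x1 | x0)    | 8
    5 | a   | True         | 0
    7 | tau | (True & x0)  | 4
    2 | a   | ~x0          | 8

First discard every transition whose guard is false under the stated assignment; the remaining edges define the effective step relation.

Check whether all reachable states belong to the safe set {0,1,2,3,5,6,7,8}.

Inv-set: {0,1,2,3,5,6,7,8}
Reachable = {0,1,4,7,8}
  0: ok
  1: ok
  4: ✗ unsafe
  7: ok
  8: ok
witness against invariant: a·a → 4

Answer: INVARIANT VIOLATED at state 4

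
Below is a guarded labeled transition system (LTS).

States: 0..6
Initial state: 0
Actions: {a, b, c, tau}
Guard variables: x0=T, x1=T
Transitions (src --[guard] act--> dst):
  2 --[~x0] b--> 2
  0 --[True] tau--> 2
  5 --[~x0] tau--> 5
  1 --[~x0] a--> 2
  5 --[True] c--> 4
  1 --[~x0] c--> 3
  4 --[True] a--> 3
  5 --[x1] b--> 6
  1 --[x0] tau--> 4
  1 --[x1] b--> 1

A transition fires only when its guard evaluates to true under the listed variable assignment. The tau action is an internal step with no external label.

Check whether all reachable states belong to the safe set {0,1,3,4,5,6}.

Safe = {0,1,3,4,5,6}
Reachable = {0,2}
  0: ✓
  2: outside
reach 2 via tau — violates

Answer: INVARIANT VIOLATED at state 2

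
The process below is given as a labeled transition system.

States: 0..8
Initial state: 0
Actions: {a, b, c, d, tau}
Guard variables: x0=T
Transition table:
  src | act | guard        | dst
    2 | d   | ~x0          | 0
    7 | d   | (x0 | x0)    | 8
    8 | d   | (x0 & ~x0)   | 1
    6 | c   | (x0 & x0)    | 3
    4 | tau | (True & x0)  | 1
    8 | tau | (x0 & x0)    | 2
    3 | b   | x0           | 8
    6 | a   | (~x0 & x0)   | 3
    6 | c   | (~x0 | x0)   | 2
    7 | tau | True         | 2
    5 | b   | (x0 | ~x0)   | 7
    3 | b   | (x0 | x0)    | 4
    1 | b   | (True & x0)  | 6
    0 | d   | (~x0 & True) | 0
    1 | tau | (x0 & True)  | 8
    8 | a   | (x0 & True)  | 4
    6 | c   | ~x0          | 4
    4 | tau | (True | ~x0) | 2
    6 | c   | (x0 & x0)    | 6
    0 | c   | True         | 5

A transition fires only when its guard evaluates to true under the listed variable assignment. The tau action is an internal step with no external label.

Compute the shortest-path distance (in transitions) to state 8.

Answer: 3

Trace:
Layered search for 8:
  Layer 0: {0}
  Layer 1: {5}
  Layer 2: {7}
  Layer 3: {2,8}
8 enters at depth 3; path c·b·d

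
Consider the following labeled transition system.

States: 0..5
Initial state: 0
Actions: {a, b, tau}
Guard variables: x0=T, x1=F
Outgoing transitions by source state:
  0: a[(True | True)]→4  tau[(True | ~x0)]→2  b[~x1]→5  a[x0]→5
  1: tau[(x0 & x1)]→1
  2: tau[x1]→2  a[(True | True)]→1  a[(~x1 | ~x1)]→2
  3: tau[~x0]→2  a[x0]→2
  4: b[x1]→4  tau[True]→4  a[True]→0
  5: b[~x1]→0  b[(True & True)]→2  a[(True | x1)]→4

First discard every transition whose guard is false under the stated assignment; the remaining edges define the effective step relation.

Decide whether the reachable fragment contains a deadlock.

Answer: DEADLOCK at state 1

Analysis:
R = {0,1,2,4,5}
  0: a→4  a→5  b→5  tau→2  [deg 4]
  1: ∅  [no exit]
  2: a→1  a→2  [deg 2]
  4: a→0  tau→4  [deg 2]
  5: a→4  b→0  b→2  [deg 3]
Path to 1: tau·a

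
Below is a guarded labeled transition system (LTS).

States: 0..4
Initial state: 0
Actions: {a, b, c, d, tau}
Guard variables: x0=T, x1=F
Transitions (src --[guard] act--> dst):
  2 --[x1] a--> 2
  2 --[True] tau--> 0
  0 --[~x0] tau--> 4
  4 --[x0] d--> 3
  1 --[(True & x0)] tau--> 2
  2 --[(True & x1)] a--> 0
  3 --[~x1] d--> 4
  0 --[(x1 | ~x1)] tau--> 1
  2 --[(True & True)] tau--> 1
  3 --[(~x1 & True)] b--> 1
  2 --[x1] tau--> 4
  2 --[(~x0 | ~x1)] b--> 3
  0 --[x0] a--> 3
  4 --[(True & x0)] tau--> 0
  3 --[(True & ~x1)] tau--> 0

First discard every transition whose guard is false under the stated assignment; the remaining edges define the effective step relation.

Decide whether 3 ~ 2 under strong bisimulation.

Answer: NOT BISIMILAR

Working:
Bisimulation quotient by refinement:
  π0 = {{0,1,2,3,4}}
  π1 = {{0},{1},{2},{3},{4}}
Fixed point at round 2; 5 class(es).
class of 3: {3}; class of 2: {2}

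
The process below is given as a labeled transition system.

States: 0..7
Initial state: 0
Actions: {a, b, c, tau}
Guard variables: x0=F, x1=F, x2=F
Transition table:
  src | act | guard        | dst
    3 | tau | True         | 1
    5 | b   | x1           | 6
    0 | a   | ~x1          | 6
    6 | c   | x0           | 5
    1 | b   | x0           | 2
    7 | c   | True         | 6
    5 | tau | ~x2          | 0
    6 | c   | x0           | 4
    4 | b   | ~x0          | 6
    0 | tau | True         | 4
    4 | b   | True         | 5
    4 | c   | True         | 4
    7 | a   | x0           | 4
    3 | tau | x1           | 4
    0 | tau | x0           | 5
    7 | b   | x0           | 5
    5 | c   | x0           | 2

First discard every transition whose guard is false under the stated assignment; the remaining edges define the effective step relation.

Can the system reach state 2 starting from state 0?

Answer: UNREACHABLE

Analysis:
Guard filter leaves 8 enabled edge(s).
Layer 0: {0}
Layer 1: {4,6}  total {0,4,6}
Layer 2: {5}  total {0,4,5,6}
Reachable = {0,4,5,6}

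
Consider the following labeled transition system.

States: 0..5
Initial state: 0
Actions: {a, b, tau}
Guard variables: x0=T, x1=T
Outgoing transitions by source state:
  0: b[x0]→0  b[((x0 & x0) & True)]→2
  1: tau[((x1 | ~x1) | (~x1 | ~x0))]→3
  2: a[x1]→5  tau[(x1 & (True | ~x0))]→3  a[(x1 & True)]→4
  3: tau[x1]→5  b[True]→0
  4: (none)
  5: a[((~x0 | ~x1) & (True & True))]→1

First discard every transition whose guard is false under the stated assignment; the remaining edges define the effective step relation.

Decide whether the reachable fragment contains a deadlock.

Answer: DEADLOCK at state 4

Working:
Reachable = {0,2,3,4,5}
  0: b→0  b→2  [deg 2]
  2: a→4  a→5  tau→3  [deg 3]
  3: b→0  tau→5  [deg 2]
  4: ∅  [no exit]
  5: ∅  [no exit]
witness 4: b·a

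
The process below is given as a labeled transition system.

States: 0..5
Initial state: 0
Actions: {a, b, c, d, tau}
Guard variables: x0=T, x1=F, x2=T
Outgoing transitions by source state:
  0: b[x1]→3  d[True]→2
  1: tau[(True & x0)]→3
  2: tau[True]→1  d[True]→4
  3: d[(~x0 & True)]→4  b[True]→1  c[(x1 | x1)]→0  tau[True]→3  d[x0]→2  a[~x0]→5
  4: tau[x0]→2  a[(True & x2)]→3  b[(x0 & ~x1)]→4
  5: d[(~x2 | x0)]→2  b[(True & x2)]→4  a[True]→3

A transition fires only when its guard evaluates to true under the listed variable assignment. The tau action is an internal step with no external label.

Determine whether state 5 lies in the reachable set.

After dropping false guards: 13 live edges.
L0 = {0}
L1 = {2}  cumulative {0,2}
L2 = {1,4}  cumulative {0,1,2,4}
L3 = {3}  cumulative {0,1,2,3,4}
R = {0,1,2,3,4}

Answer: UNREACHABLE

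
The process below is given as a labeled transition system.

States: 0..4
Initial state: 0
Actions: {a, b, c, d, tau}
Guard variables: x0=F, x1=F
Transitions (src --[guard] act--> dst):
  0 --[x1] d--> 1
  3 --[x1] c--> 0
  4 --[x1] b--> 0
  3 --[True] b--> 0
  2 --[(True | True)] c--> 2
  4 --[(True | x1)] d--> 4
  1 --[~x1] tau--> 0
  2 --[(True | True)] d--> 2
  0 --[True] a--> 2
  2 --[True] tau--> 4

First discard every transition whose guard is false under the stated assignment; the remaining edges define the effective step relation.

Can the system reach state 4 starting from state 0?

After dropping false guards: 7 live edges.
Layer 0: {0}
Layer 1: {2}  now seen {0,2}
Layer 2: {4}  now seen {0,2,4}
Reach set: {0,2,4}
Path to 4: a·tau

Answer: REACHABLE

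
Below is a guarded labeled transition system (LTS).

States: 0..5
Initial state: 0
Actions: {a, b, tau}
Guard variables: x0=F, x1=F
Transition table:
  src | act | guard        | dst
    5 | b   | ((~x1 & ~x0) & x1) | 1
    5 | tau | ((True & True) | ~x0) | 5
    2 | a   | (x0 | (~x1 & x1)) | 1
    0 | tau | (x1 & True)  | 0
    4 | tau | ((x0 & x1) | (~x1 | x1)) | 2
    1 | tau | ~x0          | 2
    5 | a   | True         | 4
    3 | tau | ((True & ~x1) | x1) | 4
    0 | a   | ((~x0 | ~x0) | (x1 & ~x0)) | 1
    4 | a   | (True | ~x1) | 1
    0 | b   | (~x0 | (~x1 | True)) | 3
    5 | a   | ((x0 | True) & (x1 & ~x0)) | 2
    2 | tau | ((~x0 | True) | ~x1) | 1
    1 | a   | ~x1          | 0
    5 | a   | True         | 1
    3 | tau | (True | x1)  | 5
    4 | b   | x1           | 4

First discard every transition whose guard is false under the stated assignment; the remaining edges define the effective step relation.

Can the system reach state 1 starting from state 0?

Guard filter leaves 12 enabled edge(s).
depth 0: {0}
depth 1: {1,3}  total {0,1,3}
depth 2: {2,4,5}  total {0,1,2,3,4,5}
Reachable = {0,1,2,3,4,5}
trace reaching 1: a

Answer: REACHABLE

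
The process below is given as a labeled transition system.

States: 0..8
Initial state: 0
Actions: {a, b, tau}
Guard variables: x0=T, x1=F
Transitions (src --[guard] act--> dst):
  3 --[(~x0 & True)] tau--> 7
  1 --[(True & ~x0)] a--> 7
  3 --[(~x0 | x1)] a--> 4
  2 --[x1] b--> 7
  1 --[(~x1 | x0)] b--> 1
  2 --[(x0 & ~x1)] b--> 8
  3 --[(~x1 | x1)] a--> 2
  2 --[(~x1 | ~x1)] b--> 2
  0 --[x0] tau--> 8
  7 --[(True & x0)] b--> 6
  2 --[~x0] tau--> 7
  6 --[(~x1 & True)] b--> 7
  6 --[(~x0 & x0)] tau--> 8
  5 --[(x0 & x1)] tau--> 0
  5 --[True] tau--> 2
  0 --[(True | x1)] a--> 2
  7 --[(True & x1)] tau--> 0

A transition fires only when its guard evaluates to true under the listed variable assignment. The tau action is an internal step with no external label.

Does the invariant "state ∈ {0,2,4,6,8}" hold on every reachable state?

Answer: INVARIANT HOLDS

Analysis:
Inv-set: {0,2,4,6,8}
R = {0,2,8}
  0: safe
  2: safe
  8: safe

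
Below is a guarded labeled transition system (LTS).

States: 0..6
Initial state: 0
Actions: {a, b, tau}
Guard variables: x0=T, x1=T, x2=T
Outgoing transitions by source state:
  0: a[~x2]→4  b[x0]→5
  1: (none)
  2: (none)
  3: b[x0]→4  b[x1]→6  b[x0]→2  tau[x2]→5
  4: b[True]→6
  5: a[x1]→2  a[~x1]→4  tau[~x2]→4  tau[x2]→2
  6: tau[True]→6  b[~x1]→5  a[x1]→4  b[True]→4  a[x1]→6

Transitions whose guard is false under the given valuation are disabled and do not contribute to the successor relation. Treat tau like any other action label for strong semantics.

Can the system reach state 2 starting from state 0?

Answer: REACHABLE

Analysis:
Guard filter leaves 12 enabled edge(s).
L0 = {0}
L1 = {5}  cumulative {0,5}
L2 = {2}  cumulative {0,2,5}
Reach set: {0,2,5}
witness 2: b·a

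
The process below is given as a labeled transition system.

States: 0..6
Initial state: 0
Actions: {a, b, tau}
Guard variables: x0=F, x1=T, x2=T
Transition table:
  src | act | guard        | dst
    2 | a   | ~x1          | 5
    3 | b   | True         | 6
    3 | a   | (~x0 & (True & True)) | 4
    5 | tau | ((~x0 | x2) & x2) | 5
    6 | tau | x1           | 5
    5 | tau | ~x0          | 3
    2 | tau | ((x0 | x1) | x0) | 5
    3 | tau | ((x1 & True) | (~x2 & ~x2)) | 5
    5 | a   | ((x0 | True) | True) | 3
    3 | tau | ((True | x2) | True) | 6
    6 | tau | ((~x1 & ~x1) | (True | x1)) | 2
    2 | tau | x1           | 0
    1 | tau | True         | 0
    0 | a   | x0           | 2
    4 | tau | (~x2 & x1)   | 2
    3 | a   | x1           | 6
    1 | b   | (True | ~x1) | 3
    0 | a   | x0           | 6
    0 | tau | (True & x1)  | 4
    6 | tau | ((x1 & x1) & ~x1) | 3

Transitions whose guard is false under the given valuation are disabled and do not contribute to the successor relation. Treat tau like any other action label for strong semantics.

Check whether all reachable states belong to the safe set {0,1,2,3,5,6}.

Allowed set {0,1,2,3,5,6}
Reachable = {0,4}
  0: ✓
  4: VIOLATES
witness against invariant: tau → 4

Answer: INVARIANT VIOLATED at state 4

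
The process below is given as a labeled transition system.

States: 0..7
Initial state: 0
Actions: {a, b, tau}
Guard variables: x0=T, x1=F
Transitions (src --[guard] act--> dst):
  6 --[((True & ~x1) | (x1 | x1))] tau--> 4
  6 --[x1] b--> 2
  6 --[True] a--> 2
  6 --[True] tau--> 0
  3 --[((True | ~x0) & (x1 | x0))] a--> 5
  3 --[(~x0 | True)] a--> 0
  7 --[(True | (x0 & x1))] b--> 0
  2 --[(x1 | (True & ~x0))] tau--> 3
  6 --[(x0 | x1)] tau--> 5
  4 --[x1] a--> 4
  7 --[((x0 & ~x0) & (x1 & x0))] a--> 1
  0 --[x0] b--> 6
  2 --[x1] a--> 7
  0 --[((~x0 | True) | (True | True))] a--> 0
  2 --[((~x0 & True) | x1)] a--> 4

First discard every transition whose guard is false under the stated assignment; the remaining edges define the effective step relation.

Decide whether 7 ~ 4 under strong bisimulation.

Answer: NOT BISIMILAR

Trace:
Compute ~ classes (split until stable):
  π0 = {{0,1,2,3,4,5,6,7}}
  π1 = {{0},{1,2,4,5},{3},{6},{7}}
Fixed point at round 2; 5 class(es).
[7]={7}  [4]={1,2,4,5}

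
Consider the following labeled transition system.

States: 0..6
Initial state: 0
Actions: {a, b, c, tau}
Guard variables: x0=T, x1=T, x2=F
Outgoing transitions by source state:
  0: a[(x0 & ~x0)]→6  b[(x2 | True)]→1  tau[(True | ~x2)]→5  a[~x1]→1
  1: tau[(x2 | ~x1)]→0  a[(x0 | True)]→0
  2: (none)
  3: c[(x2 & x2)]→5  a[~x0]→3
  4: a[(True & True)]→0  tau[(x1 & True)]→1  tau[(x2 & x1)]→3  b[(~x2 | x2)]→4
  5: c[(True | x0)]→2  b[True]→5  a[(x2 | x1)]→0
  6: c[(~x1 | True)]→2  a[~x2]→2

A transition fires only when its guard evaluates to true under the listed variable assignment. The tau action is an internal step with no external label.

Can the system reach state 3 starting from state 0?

11 transition(s) survive guard evaluation.
depth 0: {0}
depth 1: {1,5}  cumulative {0,1,5}
depth 2: {2}  cumulative {0,1,2,5}
Reach set: {0,1,2,5}

Answer: UNREACHABLE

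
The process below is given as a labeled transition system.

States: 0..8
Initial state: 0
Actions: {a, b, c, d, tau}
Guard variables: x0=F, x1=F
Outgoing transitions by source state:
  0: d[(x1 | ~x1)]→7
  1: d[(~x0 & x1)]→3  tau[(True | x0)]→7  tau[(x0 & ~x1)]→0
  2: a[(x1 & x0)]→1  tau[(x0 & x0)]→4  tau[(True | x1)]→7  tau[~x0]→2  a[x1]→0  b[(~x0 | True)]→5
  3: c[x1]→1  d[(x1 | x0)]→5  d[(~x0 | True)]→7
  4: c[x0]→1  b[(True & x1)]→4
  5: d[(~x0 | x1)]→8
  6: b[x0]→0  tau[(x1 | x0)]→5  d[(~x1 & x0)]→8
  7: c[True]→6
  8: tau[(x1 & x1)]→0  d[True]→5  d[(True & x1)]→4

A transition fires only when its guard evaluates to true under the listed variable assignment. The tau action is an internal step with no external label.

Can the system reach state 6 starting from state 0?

Guard filter leaves 9 enabled edge(s).
L0 = {0}
L1 = {7}  cumulative {0,7}
L2 = {6}  cumulative {0,6,7}
R = {0,6,7}
Path to 6: d·c

Answer: REACHABLE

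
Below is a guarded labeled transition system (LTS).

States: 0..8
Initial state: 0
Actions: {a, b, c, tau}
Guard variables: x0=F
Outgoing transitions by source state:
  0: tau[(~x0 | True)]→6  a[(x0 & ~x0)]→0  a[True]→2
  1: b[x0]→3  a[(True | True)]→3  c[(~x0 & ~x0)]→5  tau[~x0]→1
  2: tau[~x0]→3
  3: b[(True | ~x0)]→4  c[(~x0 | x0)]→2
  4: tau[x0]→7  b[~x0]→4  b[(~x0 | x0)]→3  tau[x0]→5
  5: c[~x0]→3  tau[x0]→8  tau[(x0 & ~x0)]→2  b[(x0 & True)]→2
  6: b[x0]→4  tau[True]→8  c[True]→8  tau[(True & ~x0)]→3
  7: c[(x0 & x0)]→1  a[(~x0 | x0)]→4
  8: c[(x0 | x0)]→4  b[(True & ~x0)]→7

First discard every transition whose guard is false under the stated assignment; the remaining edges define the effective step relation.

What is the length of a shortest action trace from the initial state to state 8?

BFS to 8:
  L0 = {0}
  L1 = {2,6}
  L2 = {3,8}
depth(8)=2, e.g. tau·c

Answer: 2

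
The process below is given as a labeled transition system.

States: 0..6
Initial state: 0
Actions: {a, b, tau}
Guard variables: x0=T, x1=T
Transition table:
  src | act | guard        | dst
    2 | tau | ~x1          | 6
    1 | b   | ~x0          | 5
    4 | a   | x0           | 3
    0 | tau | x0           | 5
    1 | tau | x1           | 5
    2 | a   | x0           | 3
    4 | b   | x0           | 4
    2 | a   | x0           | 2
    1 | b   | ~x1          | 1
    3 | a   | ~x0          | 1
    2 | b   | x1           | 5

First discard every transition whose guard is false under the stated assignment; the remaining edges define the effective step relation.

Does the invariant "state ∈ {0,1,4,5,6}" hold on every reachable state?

Answer: INVARIANT HOLDS

Analysis:
Inv-set: {0,1,4,5,6}
R = {0,5}
  0: safe
  5: safe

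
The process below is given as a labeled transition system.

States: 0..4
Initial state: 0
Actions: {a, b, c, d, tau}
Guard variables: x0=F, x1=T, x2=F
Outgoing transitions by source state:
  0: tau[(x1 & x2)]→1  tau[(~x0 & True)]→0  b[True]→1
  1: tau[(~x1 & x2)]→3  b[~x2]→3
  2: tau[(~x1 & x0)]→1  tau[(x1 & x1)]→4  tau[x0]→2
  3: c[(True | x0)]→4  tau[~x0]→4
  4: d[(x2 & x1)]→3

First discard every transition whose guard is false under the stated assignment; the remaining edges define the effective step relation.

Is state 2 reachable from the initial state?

Answer: UNREACHABLE

Trace:
6 transition(s) survive guard evaluation.
L0 = {0}
L1 = {1}  now seen {0,1}
L2 = {3}  now seen {0,1,3}
L3 = {4}  now seen {0,1,3,4}
Reach set: {0,1,3,4}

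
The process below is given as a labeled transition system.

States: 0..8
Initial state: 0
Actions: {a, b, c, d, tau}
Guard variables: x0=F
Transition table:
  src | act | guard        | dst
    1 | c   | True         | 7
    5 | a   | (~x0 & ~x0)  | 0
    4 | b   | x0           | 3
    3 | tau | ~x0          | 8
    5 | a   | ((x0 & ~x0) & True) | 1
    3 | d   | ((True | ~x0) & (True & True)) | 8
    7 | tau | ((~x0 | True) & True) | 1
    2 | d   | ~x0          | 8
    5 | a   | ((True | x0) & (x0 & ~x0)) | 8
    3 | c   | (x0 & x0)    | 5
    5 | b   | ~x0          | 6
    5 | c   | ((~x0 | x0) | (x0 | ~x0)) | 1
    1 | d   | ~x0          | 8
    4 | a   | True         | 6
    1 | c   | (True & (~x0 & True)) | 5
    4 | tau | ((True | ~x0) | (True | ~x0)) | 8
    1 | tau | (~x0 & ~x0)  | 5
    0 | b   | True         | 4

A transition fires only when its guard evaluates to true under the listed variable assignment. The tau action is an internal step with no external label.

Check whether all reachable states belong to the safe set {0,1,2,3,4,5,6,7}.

Allowed set {0,1,2,3,4,5,6,7}
Reach set: {0,4,6,8}
  0: safe
  4: safe
  6: safe
  8: ✗ unsafe
counterexample path to 8: b·tau

Answer: INVARIANT VIOLATED at state 8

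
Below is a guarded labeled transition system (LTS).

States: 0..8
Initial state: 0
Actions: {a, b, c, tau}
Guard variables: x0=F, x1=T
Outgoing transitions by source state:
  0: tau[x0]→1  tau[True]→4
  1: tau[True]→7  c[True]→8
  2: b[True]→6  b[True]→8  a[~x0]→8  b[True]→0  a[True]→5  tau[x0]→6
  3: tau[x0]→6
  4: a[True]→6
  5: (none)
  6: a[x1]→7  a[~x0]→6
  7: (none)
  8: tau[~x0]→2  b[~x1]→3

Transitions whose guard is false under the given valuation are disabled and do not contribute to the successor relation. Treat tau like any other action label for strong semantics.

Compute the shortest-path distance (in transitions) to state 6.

Breadth-first toward 6:
  L0 = {0}
  L1 = {4}
  L2 = {6}
depth(6)=2, e.g. tau·a

Answer: 2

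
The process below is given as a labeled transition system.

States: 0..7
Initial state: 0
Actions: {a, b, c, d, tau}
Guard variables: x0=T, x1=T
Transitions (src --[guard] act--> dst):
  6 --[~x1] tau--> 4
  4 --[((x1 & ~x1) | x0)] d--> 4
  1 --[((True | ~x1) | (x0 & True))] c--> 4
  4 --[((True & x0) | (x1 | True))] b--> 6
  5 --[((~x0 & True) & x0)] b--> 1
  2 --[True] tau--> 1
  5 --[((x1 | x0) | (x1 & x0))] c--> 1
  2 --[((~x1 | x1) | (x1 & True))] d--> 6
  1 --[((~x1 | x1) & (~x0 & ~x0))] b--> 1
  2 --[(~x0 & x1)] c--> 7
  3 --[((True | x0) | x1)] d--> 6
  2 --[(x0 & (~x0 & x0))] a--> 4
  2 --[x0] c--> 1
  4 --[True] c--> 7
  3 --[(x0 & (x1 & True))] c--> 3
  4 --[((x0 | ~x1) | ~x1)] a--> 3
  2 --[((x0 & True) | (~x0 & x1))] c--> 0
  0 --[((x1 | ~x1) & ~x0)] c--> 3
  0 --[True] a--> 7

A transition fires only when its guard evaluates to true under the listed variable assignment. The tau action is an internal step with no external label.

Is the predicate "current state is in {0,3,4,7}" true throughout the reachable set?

Allowed set {0,3,4,7}
Reachable = {0,7}
  0: ok
  7: ok

Answer: INVARIANT HOLDS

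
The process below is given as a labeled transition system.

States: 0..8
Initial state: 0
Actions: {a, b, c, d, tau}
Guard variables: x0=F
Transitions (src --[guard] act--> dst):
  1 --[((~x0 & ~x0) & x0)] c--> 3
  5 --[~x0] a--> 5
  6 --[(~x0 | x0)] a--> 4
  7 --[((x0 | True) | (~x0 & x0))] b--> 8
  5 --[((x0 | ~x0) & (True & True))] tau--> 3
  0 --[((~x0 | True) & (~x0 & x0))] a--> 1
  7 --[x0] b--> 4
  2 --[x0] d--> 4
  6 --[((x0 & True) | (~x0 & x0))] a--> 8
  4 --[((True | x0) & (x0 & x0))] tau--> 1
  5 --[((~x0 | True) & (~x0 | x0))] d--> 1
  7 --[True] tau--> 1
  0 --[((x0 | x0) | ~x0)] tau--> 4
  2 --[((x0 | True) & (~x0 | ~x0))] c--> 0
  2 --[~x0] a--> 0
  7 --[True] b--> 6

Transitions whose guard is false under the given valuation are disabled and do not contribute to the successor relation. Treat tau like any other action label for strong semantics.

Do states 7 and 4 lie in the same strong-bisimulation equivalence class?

Bisimulation quotient by refinement:
  π0 = {{0,1,2,3,4,5,6,7,8}}
  π1 = {{0},{1,3,4,8},{2},{5},{6},{7}}
6 equivalence class(es) (converged in 2)
[7]={7}  [4]={1,3,4,8}

Answer: NOT BISIMILAR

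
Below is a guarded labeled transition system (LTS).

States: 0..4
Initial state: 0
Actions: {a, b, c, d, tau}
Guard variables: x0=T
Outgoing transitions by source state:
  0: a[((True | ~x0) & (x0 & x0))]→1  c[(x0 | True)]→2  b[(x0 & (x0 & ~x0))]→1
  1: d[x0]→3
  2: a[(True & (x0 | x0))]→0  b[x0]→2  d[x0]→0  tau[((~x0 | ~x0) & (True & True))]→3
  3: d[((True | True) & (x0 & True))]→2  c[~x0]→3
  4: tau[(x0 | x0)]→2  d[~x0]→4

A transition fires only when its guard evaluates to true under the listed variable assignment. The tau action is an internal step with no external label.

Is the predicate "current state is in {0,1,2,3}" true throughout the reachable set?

Safe = {0,1,2,3}
R = {0,1,2,3}
  0: ✓
  1: ✓
  2: ✓
  3: ✓

Answer: INVARIANT HOLDS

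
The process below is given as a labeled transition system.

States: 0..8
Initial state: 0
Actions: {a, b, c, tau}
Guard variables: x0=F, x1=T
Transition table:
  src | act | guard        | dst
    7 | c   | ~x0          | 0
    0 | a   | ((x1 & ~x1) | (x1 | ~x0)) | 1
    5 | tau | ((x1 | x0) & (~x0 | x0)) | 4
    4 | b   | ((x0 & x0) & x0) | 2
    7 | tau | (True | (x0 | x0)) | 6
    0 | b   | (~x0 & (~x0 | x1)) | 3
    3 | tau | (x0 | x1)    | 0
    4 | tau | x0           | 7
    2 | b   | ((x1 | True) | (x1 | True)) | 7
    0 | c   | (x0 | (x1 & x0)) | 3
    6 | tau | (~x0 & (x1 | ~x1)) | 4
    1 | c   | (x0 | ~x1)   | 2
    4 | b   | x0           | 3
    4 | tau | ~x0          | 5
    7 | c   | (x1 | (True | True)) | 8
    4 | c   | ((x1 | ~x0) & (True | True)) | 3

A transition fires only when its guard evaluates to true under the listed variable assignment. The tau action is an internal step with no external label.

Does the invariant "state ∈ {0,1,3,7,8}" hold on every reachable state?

Safe = {0,1,3,7,8}
Reach set: {0,1,3}
  0: ok
  1: ok
  3: ok

Answer: INVARIANT HOLDS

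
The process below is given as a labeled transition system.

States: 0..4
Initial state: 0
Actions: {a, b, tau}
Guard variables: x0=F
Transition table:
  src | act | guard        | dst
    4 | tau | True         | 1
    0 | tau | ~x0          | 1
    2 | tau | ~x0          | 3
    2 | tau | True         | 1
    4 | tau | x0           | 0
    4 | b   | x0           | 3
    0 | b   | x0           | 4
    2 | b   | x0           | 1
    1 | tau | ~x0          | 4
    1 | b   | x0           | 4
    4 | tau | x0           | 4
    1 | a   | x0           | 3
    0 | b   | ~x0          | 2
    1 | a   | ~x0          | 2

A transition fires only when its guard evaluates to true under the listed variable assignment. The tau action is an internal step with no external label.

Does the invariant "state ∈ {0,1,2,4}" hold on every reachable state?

Allowed set {0,1,2,4}
Reachable = {0,1,2,3,4}
  0: ✓
  1: ✓
  2: ✓
  3: ✗ unsafe
  4: ✓
reach 3 via b·tau — violates

Answer: INVARIANT VIOLATED at state 3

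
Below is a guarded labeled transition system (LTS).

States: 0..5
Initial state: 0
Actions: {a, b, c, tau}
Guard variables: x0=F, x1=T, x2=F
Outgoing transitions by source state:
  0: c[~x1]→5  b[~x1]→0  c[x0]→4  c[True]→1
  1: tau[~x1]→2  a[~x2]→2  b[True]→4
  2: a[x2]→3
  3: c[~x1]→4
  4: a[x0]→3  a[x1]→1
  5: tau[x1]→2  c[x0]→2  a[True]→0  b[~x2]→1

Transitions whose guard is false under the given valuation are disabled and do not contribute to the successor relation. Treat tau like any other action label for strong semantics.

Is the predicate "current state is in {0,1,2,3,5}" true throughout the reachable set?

Answer: INVARIANT VIOLATED at state 4

Trace:
Allowed set {0,1,2,3,5}
Reach set: {0,1,2,4}
  0: ok
  1: ok
  2: ok
  4: ✗ unsafe
counterexample path to 4: c·b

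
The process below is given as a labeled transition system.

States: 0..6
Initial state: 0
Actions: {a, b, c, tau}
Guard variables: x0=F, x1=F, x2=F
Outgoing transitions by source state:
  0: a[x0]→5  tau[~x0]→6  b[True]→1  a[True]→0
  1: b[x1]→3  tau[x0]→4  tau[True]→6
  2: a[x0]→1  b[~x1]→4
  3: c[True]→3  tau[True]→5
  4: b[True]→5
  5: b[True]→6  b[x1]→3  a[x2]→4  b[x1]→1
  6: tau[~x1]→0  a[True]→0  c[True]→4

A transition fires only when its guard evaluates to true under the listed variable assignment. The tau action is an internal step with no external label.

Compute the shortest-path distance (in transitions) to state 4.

Layered search for 4:
  Layer 0: {0}
  Layer 1: {1,6}
  Layer 2: {4}
first hit 4 at d=2 via tau·c

Answer: 2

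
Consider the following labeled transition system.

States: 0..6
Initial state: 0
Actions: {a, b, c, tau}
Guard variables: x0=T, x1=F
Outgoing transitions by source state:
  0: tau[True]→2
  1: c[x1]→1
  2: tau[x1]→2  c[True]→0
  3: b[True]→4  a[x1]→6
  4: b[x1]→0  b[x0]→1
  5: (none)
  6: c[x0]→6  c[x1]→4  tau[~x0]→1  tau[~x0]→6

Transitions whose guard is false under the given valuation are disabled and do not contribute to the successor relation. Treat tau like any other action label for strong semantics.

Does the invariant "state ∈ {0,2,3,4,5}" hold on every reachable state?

Safe = {0,2,3,4,5}
R = {0,2}
  0: safe
  2: safe

Answer: INVARIANT HOLDS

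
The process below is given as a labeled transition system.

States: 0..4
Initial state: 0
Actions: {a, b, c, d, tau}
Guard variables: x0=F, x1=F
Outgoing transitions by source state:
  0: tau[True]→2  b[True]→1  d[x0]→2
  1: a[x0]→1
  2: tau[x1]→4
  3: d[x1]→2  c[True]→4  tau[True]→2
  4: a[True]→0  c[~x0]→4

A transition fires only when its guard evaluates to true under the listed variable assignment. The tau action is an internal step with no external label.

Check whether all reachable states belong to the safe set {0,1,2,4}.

Inv-set: {0,1,2,4}
R = {0,1,2}
  0: ✓
  1: ✓
  2: ✓

Answer: INVARIANT HOLDS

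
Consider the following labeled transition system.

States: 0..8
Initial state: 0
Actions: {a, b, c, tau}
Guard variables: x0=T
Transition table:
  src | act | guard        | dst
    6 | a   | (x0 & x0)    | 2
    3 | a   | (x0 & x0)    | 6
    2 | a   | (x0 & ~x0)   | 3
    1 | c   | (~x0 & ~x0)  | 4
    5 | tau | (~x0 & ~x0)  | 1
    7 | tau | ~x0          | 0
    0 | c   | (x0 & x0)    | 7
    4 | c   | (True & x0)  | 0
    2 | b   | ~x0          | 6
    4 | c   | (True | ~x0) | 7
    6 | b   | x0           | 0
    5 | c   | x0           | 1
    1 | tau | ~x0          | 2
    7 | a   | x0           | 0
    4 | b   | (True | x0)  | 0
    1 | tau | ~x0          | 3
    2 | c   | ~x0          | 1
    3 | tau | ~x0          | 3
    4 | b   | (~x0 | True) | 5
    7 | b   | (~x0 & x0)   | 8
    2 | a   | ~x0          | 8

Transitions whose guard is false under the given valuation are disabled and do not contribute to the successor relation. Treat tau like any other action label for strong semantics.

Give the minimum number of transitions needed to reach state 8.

Breadth-first toward 8:
  depth 0: {0}
  depth 1: {7}
8 never appears.

Answer: UNREACHABLE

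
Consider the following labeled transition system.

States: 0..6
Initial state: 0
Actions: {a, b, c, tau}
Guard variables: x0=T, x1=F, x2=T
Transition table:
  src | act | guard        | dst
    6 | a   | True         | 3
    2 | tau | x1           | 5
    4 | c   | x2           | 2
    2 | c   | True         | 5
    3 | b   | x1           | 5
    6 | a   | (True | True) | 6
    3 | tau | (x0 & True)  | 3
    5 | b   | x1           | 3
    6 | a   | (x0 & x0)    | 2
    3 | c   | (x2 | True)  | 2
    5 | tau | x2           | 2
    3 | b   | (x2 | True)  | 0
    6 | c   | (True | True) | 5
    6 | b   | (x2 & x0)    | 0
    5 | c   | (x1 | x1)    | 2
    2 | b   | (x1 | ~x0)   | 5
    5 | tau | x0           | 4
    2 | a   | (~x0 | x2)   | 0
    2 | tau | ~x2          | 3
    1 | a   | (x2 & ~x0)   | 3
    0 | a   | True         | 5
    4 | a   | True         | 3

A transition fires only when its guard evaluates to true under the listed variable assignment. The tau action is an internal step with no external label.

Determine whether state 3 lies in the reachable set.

Guard filter leaves 15 enabled edge(s).
Layer 0: {0}
Layer 1: {5}  cumulative {0,5}
Layer 2: {2,4}  cumulative {0,2,4,5}
Layer 3: {3}  cumulative {0,2,3,4,5}
R = {0,2,3,4,5}
Path to 3: a·tau·a

Answer: REACHABLE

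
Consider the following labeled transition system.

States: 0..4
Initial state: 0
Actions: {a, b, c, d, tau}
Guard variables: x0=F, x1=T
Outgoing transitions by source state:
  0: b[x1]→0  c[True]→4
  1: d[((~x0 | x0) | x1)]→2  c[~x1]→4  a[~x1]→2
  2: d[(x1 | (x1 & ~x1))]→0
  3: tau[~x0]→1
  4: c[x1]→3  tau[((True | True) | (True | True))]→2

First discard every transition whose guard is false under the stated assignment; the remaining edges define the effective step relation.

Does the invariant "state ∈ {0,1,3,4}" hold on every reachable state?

Answer: INVARIANT VIOLATED at state 2

Working:
Inv-set: {0,1,3,4}
Reachable = {0,1,2,3,4}
  0: ✓
  1: ✓
  2: ✗ unsafe
  3: ✓
  4: ✓
witness against invariant: c·tau → 2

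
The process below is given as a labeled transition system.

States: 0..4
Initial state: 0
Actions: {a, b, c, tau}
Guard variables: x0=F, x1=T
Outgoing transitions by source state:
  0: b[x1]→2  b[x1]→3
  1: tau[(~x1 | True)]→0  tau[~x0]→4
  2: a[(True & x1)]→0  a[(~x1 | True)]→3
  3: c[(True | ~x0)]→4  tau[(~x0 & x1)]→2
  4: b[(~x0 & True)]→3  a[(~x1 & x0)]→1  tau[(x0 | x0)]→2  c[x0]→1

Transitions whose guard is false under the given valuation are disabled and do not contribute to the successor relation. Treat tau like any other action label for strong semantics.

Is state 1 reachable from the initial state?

Guard filter leaves 9 enabled edge(s).
depth 0: {0}
depth 1: {2,3}  total {0,2,3}
depth 2: {4}  total {0,2,3,4}
Reach set: {0,2,3,4}

Answer: UNREACHABLE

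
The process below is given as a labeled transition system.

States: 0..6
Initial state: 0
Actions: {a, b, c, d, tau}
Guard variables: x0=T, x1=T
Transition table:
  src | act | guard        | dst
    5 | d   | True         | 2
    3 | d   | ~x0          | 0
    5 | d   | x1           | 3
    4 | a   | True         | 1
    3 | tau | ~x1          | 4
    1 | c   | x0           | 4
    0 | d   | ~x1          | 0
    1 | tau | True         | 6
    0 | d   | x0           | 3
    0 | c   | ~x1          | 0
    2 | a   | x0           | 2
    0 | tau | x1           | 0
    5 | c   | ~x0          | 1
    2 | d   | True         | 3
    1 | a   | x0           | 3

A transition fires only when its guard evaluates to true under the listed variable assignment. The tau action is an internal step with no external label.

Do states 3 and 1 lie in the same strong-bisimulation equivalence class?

Refine partition for ~:
  P[0] = {{0,1,2,3,4,5,6}}
  P[1] = {{0},{1},{2},{3,6},{4},{5}}
6 equivalence class(es) (converged in 2)
[3]={3,6}  [1]={1}

Answer: NOT BISIMILAR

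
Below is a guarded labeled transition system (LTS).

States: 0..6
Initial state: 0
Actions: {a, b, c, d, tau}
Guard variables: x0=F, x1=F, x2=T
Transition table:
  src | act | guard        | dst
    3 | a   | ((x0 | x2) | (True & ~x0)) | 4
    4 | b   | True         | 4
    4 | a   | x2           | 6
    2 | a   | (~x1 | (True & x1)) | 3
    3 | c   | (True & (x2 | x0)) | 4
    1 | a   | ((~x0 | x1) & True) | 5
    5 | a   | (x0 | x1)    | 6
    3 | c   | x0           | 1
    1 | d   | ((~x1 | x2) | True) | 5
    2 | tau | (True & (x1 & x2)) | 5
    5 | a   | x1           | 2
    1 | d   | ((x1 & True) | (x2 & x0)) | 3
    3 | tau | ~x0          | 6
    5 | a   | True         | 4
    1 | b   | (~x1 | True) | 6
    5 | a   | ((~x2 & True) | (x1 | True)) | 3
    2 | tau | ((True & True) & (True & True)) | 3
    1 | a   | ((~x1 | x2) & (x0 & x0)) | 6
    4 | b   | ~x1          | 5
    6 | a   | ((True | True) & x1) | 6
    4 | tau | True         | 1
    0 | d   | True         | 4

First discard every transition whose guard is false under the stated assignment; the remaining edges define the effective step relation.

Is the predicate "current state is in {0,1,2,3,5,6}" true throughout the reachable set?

Answer: INVARIANT VIOLATED at state 4

Trace:
Allowed set {0,1,2,3,5,6}
Reach set: {0,1,3,4,5,6}
  0: ✓
  1: ✓
  3: ✓
  4: ✗ unsafe
  5: ✓
  6: ✓
reach 4 via d — violates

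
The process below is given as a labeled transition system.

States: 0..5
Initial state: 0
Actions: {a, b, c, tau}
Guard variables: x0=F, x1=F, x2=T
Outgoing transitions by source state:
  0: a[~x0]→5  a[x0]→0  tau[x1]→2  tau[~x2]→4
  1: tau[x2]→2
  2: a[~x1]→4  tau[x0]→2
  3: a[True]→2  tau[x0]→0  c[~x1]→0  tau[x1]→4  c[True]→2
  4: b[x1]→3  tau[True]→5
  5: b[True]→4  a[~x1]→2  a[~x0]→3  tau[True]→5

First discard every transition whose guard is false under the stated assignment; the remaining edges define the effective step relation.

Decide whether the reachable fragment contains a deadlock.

Answer: DEADLOCK-FREE

Trace:
Reach set: {0,2,3,4,5}
  0: a→5  [1 out]
  2: a→4  [1 out]
  3: a→2  c→0  c→2  [3 out]
  4: tau→5  [1 out]
  5: a→2  a→3  b→4  tau→5  [4 out]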